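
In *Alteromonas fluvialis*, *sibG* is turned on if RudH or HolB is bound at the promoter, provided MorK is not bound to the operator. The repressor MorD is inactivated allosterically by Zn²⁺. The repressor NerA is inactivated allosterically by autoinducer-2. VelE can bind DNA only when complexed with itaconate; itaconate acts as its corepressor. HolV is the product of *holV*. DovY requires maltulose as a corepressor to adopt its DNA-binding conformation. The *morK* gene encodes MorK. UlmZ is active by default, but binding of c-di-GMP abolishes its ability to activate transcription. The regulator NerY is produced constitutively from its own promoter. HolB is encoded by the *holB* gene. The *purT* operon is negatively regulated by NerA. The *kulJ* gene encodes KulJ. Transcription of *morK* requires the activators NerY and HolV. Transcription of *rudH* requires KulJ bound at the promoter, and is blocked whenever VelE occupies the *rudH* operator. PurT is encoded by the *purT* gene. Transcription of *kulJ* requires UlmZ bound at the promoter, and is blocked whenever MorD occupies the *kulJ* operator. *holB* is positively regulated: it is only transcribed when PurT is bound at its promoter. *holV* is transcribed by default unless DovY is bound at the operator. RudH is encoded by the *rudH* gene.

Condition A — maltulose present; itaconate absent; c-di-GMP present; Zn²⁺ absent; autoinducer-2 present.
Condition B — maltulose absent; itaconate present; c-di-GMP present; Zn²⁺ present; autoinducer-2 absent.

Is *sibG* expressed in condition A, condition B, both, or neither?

Condition A:
NerY is produced constitutively and is active.
Maltulose is present, so DovY is active.
With repressor DovY bound, *holV* is not transcribed.
So HolV is not produced.
Required activator HolV is absent, so *morK* is not transcribed.
So MorK is not produced.
Itaconate is absent, so VelE is inactive.
c-di-GMP is present, so UlmZ is inactive.
Zn²⁺ is absent, so MorD is active.
With repressor MorD bound, *kulJ* is not transcribed.
So KulJ is not produced.
Required activator KulJ is absent, so *rudH* is not transcribed.
So RudH is not produced.
Autoinducer-2 is present, so NerA is inactive.
With no repressor bound, *purT* is transcribed.
So PurT is produced and active.
No repressor is bound and PurT is active, so *holB* is transcribed.
So HolB is produced and active.
Activator HolB is present, so *sibG* is transcribed.
→ *sibG* is ON in A.
Condition B:
NerY is produced constitutively and is active.
Maltulose is absent, so DovY is inactive.
With no repressor bound, *holV* is transcribed.
So HolV is produced and active.
No repressor is bound and NerY and HolV are active, so *morK* is transcribed.
So MorK is produced and active.
Itaconate is present, so VelE is active.
c-di-GMP is present, so UlmZ is inactive.
Zn²⁺ is present, so MorD is inactive.
Required activator UlmZ is absent, so *kulJ* is not transcribed.
So KulJ is not produced.
With repressor VelE bound, *rudH* is not transcribed.
So RudH is not produced.
Autoinducer-2 is absent, so NerA is active.
With repressor NerA bound, *purT* is not transcribed.
So PurT is not produced.
Required activator PurT is absent, so *holB* is not transcribed.
So HolB is not produced.
With repressor MorK bound, *sibG* is not transcribed.
→ *sibG* is OFF in B.

A only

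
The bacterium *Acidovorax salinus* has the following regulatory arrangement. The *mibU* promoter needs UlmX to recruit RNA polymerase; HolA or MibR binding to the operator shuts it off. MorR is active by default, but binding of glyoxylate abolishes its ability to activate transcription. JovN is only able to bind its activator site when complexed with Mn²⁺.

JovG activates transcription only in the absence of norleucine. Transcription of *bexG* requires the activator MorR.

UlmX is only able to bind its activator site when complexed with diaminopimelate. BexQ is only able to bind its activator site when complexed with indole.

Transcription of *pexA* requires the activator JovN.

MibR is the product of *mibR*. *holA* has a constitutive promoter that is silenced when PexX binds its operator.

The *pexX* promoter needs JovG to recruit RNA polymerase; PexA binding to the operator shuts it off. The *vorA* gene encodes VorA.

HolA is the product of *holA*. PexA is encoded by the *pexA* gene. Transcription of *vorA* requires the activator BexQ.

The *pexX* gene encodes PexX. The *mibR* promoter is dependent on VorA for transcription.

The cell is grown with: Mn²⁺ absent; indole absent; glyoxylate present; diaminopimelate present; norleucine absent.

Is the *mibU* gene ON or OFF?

ON

Mn²⁺ is absent, so JovN is inactive.
Required activator JovN is absent, so *pexA* is not transcribed.
So PexA is not produced.
Norleucine is absent, so JovG is active.
No repressor is bound and JovG is active, so *pexX* is transcribed.
So PexX is produced and active.
With repressor PexX bound, *holA* is not transcribed.
So HolA is not produced.
Indole is absent, so BexQ is inactive.
Required activator BexQ is absent, so *vorA* is not transcribed.
So VorA is not produced.
Required activator VorA is absent, so *mibR* is not transcribed.
So MibR is not produced.
Diaminopimelate is present, so UlmX is active.
No repressor is bound and UlmX is active, so *mibU* is transcribed.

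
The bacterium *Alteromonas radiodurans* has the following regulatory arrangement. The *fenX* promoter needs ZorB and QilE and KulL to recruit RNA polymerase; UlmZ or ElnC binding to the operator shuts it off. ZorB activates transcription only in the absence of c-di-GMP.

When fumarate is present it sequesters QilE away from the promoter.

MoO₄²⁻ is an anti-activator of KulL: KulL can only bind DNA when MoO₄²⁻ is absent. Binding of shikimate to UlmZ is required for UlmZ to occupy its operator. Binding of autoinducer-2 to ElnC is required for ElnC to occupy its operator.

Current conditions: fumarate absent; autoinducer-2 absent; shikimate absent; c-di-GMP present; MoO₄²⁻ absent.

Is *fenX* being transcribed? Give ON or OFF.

Shikimate is absent, so UlmZ is inactive.
c-di-GMP is present, so ZorB is inactive.
Fumarate is absent, so QilE is active.
Autoinducer-2 is absent, so ElnC is inactive.
MoO₄²⁻ is absent, so KulL is active.
Required activator ZorB is absent, so *fenX* is not transcribed.

OFF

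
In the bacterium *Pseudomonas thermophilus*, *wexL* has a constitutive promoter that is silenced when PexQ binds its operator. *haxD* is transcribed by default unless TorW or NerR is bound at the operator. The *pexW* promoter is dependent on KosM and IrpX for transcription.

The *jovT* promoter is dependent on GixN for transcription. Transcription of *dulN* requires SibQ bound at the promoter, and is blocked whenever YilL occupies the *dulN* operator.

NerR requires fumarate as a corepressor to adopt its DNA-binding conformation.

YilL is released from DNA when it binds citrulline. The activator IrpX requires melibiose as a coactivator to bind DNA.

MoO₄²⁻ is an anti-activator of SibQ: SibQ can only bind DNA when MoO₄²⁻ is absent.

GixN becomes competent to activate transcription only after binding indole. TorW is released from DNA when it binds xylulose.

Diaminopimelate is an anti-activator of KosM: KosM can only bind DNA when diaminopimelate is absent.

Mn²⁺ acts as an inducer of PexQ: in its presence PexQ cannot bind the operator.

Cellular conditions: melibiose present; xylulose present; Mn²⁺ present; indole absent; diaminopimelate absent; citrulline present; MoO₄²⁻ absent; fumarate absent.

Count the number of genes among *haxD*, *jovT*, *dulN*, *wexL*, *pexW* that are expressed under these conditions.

4

Xylulose is present, so TorW is inactive.
Fumarate is absent, so NerR is inactive.
With no repressor bound, *haxD* is transcribed.
→ *haxD* is ON.
Indole is absent, so GixN is inactive.
Required activator GixN is absent, so *jovT* is not transcribed.
→ *jovT* is OFF.
MoO₄²⁻ is absent, so SibQ is active.
Citrulline is present, so YilL is inactive.
No repressor is bound and SibQ is active, so *dulN* is transcribed.
→ *dulN* is ON.
Mn²⁺ is present, so PexQ is inactive.
With no repressor bound, *wexL* is transcribed.
→ *wexL* is ON.
Diaminopimelate is absent, so KosM is active.
Melibiose is present, so IrpX is active.
No repressor is bound and KosM and IrpX are active, so *pexW* is transcribed.
→ *pexW* is ON.
4 of the 5 genes are transcribed.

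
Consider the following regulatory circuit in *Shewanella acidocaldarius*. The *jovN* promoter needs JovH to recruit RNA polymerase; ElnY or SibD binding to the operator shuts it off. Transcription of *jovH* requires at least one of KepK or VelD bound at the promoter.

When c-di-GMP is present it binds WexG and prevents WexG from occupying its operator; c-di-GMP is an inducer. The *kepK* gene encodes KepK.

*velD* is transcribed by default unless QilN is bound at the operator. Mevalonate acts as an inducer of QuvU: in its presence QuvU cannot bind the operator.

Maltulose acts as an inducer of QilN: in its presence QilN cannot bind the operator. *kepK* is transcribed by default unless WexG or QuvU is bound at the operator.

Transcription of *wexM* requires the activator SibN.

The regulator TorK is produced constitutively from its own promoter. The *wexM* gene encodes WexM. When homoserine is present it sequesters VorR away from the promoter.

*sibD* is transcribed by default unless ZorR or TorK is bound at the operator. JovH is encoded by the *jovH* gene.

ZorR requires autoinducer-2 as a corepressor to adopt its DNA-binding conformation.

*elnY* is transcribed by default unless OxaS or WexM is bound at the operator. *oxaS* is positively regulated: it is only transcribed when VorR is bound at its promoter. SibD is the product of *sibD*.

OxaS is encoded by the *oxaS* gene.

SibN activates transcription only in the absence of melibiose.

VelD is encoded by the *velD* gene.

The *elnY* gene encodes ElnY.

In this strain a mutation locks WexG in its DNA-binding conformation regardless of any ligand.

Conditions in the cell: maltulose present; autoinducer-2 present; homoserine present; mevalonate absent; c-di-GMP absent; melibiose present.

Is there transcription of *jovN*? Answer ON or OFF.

Homoserine is present, so VorR is inactive.
Required activator VorR is absent, so *oxaS* is not transcribed.
So OxaS is not produced.
Melibiose is present, so SibN is inactive.
Required activator SibN is absent, so *wexM* is not transcribed.
So WexM is not produced.
With no repressor bound, *elnY* is transcribed.
So ElnY is produced and active.
Autoinducer-2 is present, so ZorR is active.
TorK is produced constitutively and is active.
With repressor ZorR bound, *sibD* is not transcribed.
So SibD is not produced.
WexG is constitutively active in this strain.
Mevalonate is absent, so QuvU is active.
With repressor WexG bound, *kepK* is not transcribed.
So KepK is not produced.
Maltulose is present, so QilN is inactive.
With no repressor bound, *velD* is transcribed.
So VelD is produced and active.
Activator VelD is present, so *jovH* is transcribed.
So JovH is produced and active.
With repressor ElnY bound, *jovN* is not transcribed.

OFF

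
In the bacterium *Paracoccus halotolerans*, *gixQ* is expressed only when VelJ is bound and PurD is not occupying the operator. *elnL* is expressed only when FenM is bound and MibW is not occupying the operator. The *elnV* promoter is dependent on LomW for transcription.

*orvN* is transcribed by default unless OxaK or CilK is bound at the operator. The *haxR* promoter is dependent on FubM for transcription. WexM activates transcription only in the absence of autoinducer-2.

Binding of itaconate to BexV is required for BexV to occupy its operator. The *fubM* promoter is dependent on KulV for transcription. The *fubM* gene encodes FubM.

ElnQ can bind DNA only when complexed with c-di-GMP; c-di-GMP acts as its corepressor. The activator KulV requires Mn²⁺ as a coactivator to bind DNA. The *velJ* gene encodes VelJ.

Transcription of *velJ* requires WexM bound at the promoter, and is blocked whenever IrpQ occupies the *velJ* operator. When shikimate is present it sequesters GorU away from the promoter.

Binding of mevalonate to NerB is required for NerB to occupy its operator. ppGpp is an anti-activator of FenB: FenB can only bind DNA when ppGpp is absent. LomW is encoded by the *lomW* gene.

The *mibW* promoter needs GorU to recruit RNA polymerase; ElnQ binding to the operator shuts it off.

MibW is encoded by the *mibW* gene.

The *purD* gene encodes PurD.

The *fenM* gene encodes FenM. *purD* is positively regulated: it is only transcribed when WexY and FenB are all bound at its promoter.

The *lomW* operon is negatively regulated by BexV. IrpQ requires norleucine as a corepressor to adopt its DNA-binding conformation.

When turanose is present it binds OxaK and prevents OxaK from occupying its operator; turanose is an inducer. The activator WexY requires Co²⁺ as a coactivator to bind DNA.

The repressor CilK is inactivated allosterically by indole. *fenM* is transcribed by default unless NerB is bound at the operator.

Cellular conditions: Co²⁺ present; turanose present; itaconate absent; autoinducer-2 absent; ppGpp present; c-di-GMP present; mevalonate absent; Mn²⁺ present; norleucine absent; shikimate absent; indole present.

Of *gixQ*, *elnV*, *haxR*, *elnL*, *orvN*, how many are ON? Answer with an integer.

5

Autoinducer-2 is absent, so WexM is active.
Norleucine is absent, so IrpQ is inactive.
No repressor is bound and WexM is active, so *velJ* is transcribed.
So VelJ is produced and active.
Co²⁺ is present, so WexY is active.
ppGpp is present, so FenB is inactive.
Required activator FenB is absent, so *purD* is not transcribed.
So PurD is not produced.
No repressor is bound and VelJ is active, so *gixQ* is transcribed.
→ *gixQ* is ON.
Itaconate is absent, so BexV is inactive.
With no repressor bound, *lomW* is transcribed.
So LomW is produced and active.
No repressor is bound and LomW is active, so *elnV* is transcribed.
→ *elnV* is ON.
Mn²⁺ is present, so KulV is active.
No repressor is bound and KulV is active, so *fubM* is transcribed.
So FubM is produced and active.
No repressor is bound and FubM is active, so *haxR* is transcribed.
→ *haxR* is ON.
c-di-GMP is present, so ElnQ is active.
Shikimate is absent, so GorU is active.
With repressor ElnQ bound, *mibW* is not transcribed.
So MibW is not produced.
Mevalonate is absent, so NerB is inactive.
With no repressor bound, *fenM* is transcribed.
So FenM is produced and active.
No repressor is bound and FenM is active, so *elnL* is transcribed.
→ *elnL* is ON.
Turanose is present, so OxaK is inactive.
Indole is present, so CilK is inactive.
With no repressor bound, *orvN* is transcribed.
→ *orvN* is ON.
5 of the 5 genes are transcribed.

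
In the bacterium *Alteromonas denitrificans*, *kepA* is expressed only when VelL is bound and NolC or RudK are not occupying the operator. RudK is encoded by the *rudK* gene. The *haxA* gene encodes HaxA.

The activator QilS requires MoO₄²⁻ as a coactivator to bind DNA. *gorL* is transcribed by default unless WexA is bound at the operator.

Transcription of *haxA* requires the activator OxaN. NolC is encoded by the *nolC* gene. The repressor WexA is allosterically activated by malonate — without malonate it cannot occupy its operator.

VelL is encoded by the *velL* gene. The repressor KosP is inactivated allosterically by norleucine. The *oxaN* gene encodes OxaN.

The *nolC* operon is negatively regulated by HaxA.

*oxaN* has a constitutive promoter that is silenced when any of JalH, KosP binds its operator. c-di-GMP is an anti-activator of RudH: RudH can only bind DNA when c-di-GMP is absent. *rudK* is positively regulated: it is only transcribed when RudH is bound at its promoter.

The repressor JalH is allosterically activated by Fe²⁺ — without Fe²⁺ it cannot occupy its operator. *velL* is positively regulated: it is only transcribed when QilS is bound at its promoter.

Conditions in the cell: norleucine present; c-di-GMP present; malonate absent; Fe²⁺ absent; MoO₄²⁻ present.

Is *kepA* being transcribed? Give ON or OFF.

ON

Fe²⁺ is absent, so JalH is inactive.
Norleucine is present, so KosP is inactive.
With no repressor bound, *oxaN* is transcribed.
So OxaN is produced and active.
No repressor is bound and OxaN is active, so *haxA* is transcribed.
So HaxA is produced and active.
With repressor HaxA bound, *nolC* is not transcribed.
So NolC is not produced.
MoO₄²⁻ is present, so QilS is active.
No repressor is bound and QilS is active, so *velL* is transcribed.
So VelL is produced and active.
c-di-GMP is present, so RudH is inactive.
Required activator RudH is absent, so *rudK* is not transcribed.
So RudK is not produced.
No repressor is bound and VelL is active, so *kepA* is transcribed.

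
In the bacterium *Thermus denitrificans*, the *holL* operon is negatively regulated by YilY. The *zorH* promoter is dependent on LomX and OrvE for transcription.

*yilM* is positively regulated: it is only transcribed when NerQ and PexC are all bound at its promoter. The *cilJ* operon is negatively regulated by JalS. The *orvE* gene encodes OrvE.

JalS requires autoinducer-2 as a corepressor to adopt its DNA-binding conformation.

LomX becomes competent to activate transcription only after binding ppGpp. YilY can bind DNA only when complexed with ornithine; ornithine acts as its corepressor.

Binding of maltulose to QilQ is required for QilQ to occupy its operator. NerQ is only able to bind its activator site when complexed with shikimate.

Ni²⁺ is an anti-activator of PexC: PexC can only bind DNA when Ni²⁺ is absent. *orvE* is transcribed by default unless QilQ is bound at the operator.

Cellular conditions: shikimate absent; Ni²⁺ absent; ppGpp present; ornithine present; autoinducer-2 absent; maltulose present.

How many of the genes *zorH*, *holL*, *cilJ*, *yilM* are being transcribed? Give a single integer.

ppGpp is present, so LomX is active.
Maltulose is present, so QilQ is active.
With repressor QilQ bound, *orvE* is not transcribed.
So OrvE is not produced.
Required activator OrvE is absent, so *zorH* is not transcribed.
→ *zorH* is OFF.
Ornithine is present, so YilY is active.
With repressor YilY bound, *holL* is not transcribed.
→ *holL* is OFF.
Autoinducer-2 is absent, so JalS is inactive.
With no repressor bound, *cilJ* is transcribed.
→ *cilJ* is ON.
Shikimate is absent, so NerQ is inactive.
Ni²⁺ is absent, so PexC is active.
Required activator NerQ is absent, so *yilM* is not transcribed.
→ *yilM* is OFF.
1 of the 4 genes is transcribed.

1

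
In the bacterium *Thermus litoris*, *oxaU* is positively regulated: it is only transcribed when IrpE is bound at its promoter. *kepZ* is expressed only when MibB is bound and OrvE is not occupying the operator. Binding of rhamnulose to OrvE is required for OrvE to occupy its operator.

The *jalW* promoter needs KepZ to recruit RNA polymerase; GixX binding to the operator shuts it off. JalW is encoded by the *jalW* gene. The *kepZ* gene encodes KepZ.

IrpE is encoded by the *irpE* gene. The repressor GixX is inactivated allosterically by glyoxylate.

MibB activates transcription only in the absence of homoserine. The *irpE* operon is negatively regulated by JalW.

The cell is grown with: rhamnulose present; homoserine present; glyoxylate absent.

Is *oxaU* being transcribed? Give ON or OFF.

Rhamnulose is present, so OrvE is active.
Homoserine is present, so MibB is inactive.
With repressor OrvE bound, *kepZ* is not transcribed.
So KepZ is not produced.
Glyoxylate is absent, so GixX is active.
With repressor GixX bound, *jalW* is not transcribed.
So JalW is not produced.
With no repressor bound, *irpE* is transcribed.
So IrpE is produced and active.
No repressor is bound and IrpE is active, so *oxaU* is transcribed.

ON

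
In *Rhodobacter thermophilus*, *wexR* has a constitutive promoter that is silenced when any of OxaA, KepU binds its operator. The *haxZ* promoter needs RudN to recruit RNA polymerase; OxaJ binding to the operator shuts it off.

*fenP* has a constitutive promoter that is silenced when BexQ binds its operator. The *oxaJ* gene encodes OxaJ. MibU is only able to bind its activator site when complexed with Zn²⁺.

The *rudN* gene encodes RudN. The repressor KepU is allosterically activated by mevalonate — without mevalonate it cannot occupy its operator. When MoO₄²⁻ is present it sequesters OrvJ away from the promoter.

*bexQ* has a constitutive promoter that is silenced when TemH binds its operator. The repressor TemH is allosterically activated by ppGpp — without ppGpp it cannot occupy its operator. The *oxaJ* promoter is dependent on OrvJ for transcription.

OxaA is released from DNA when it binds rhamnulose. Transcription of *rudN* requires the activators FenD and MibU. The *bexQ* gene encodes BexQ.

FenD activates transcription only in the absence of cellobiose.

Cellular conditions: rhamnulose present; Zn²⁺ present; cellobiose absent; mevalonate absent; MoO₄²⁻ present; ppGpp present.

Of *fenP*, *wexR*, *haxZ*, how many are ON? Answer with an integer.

ppGpp is present, so TemH is active.
With repressor TemH bound, *bexQ* is not transcribed.
So BexQ is not produced.
With no repressor bound, *fenP* is transcribed.
→ *fenP* is ON.
Rhamnulose is present, so OxaA is inactive.
Mevalonate is absent, so KepU is inactive.
With no repressor bound, *wexR* is transcribed.
→ *wexR* is ON.
MoO₄²⁻ is present, so OrvJ is inactive.
Required activator OrvJ is absent, so *oxaJ* is not transcribed.
So OxaJ is not produced.
Cellobiose is absent, so FenD is active.
Zn²⁺ is present, so MibU is active.
No repressor is bound and FenD and MibU are active, so *rudN* is transcribed.
So RudN is produced and active.
No repressor is bound and RudN is active, so *haxZ* is transcribed.
→ *haxZ* is ON.
3 of the 3 genes are transcribed.

3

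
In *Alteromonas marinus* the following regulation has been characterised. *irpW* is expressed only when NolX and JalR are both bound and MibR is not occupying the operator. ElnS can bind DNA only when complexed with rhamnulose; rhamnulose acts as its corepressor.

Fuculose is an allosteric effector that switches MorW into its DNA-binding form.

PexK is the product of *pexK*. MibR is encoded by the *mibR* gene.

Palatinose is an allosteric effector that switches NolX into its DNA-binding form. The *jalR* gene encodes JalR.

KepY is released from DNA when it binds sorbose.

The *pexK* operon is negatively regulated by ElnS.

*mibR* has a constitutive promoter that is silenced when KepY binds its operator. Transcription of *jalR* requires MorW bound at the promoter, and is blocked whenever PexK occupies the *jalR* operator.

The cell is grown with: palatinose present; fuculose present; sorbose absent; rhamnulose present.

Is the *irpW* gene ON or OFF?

ON

Sorbose is absent, so KepY is active.
With repressor KepY bound, *mibR* is not transcribed.
So MibR is not produced.
Palatinose is present, so NolX is active.
Rhamnulose is present, so ElnS is active.
With repressor ElnS bound, *pexK* is not transcribed.
So PexK is not produced.
Fuculose is present, so MorW is active.
No repressor is bound and MorW is active, so *jalR* is transcribed.
So JalR is produced and active.
No repressor is bound and NolX and JalR are active, so *irpW* is transcribed.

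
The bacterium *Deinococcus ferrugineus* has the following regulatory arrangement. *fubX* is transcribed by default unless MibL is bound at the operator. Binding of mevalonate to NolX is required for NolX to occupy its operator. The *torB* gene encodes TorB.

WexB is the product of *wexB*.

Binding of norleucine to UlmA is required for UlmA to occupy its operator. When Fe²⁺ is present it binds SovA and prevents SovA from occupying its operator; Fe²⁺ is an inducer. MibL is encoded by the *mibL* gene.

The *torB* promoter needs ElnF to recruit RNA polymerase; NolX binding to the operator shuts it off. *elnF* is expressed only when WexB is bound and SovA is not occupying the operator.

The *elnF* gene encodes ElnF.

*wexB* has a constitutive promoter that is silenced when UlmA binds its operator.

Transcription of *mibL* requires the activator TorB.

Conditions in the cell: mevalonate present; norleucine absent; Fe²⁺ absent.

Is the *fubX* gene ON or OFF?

ON

Norleucine is absent, so UlmA is inactive.
With no repressor bound, *wexB* is transcribed.
So WexB is produced and active.
Fe²⁺ is absent, so SovA is active.
With repressor SovA bound, *elnF* is not transcribed.
So ElnF is not produced.
Mevalonate is present, so NolX is active.
With repressor NolX bound, *torB* is not transcribed.
So TorB is not produced.
Required activator TorB is absent, so *mibL* is not transcribed.
So MibL is not produced.
With no repressor bound, *fubX* is transcribed.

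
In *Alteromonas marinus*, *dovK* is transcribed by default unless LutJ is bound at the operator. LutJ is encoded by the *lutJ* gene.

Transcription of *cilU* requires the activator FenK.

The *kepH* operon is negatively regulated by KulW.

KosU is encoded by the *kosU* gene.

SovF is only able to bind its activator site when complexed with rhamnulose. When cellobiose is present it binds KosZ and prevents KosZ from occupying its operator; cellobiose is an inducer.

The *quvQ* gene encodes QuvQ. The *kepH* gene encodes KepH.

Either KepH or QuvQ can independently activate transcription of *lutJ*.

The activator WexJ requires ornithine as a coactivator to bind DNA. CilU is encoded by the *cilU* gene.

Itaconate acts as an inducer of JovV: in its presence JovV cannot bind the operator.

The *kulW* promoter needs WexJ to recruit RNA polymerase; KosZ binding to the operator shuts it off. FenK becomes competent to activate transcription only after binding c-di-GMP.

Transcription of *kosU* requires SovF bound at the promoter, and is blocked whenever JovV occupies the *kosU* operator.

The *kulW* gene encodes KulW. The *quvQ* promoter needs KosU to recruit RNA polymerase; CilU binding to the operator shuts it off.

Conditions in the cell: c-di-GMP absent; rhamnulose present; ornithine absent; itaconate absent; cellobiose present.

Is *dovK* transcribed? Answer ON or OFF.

OFF

Cellobiose is present, so KosZ is inactive.
Ornithine is absent, so WexJ is inactive.
Required activator WexJ is absent, so *kulW* is not transcribed.
So KulW is not produced.
With no repressor bound, *kepH* is transcribed.
So KepH is produced and active.
Itaconate is absent, so JovV is active.
Rhamnulose is present, so SovF is active.
With repressor JovV bound, *kosU* is not transcribed.
So KosU is not produced.
c-di-GMP is absent, so FenK is inactive.
Required activator FenK is absent, so *cilU* is not transcribed.
So CilU is not produced.
Required activator KosU is absent, so *quvQ* is not transcribed.
So QuvQ is not produced.
Activator KepH is present, so *lutJ* is transcribed.
So LutJ is produced and active.
With repressor LutJ bound, *dovK* is not transcribed.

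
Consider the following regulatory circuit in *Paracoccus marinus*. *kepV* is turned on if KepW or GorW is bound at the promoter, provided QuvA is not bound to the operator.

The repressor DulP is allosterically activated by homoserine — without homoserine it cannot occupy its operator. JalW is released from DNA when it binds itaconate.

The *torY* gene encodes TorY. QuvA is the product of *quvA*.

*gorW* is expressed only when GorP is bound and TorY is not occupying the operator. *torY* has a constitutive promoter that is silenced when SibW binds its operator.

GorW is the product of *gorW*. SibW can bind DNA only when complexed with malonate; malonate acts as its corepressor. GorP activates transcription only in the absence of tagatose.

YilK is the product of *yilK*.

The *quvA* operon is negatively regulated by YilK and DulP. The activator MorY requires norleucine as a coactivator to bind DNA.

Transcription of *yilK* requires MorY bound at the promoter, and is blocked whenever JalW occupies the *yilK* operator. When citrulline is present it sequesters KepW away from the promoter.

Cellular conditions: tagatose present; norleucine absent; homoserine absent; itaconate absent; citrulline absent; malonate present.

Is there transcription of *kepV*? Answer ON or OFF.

OFF

Citrulline is absent, so KepW is active.
Norleucine is absent, so MorY is inactive.
Itaconate is absent, so JalW is active.
With repressor JalW bound, *yilK* is not transcribed.
So YilK is not produced.
Homoserine is absent, so DulP is inactive.
With no repressor bound, *quvA* is transcribed.
So QuvA is produced and active.
Tagatose is present, so GorP is inactive.
Malonate is present, so SibW is active.
With repressor SibW bound, *torY* is not transcribed.
So TorY is not produced.
Required activator GorP is absent, so *gorW* is not transcribed.
So GorW is not produced.
With repressor QuvA bound, *kepV* is not transcribed.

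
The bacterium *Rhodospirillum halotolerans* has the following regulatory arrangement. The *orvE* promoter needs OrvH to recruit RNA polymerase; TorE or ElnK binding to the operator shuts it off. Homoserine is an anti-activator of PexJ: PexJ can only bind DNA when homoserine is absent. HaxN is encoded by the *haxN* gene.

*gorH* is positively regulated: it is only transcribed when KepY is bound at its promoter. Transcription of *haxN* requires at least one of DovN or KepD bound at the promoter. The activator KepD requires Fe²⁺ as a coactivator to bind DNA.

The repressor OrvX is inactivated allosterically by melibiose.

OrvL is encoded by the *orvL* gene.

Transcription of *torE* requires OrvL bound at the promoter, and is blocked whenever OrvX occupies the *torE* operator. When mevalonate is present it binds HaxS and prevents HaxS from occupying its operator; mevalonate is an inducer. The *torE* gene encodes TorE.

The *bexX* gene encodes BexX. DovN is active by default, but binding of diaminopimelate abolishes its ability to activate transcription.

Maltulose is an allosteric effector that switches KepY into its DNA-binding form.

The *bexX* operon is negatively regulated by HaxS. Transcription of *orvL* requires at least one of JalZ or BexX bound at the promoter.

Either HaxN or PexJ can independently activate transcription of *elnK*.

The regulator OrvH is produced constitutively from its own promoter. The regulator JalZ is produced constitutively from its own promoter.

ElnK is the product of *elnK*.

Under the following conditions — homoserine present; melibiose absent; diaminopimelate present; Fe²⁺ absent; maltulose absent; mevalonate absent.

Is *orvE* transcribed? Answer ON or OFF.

ON

Melibiose is absent, so OrvX is active.
JalZ is produced constitutively and is active.
Mevalonate is absent, so HaxS is active.
With repressor HaxS bound, *bexX* is not transcribed.
So BexX is not produced.
Activator JalZ is present, so *orvL* is transcribed.
So OrvL is produced and active.
With repressor OrvX bound, *torE* is not transcribed.
So TorE is not produced.
OrvH is produced constitutively and is active.
Diaminopimelate is present, so DovN is inactive.
Fe²⁺ is absent, so KepD is inactive.
No activator is available at the *haxN* promoter, so *haxN* is not transcribed.
So HaxN is not produced.
Homoserine is present, so PexJ is inactive.
No activator is available at the *elnK* promoter, so *elnK* is not transcribed.
So ElnK is not produced.
No repressor is bound and OrvH is active, so *orvE* is transcribed.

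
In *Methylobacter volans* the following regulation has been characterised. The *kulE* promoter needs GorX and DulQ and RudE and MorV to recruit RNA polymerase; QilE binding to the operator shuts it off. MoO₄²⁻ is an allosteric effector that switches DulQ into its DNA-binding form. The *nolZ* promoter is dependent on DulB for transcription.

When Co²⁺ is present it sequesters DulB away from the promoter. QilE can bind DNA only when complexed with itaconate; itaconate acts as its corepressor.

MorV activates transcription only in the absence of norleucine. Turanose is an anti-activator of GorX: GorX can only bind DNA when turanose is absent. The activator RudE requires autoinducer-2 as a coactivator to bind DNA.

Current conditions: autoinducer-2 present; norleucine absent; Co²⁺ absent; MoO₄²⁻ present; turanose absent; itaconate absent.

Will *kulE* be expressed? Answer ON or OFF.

ON

Turanose is absent, so GorX is active.
MoO₄²⁻ is present, so DulQ is active.
Autoinducer-2 is present, so RudE is active.
Norleucine is absent, so MorV is active.
Itaconate is absent, so QilE is inactive.
No repressor is bound and GorX and DulQ and RudE and MorV are active, so *kulE* is transcribed.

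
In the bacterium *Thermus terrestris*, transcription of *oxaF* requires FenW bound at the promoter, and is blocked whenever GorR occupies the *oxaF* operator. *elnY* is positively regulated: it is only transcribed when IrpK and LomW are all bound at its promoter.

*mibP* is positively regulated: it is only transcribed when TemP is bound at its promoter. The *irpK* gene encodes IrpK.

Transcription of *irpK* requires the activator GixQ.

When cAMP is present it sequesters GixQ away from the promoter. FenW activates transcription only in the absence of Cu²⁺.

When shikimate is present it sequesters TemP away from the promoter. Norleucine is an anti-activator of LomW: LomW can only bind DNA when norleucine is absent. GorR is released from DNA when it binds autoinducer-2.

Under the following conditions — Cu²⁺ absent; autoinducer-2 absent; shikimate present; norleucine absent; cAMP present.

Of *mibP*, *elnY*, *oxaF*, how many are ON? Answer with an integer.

Shikimate is present, so TemP is inactive.
Required activator TemP is absent, so *mibP* is not transcribed.
→ *mibP* is OFF.
cAMP is present, so GixQ is inactive.
Required activator GixQ is absent, so *irpK* is not transcribed.
So IrpK is not produced.
Norleucine is absent, so LomW is active.
Required activator IrpK is absent, so *elnY* is not transcribed.
→ *elnY* is OFF.
Autoinducer-2 is absent, so GorR is active.
Cu²⁺ is absent, so FenW is active.
With repressor GorR bound, *oxaF* is not transcribed.
→ *oxaF* is OFF.
0 of the 3 genes are transcribed.

0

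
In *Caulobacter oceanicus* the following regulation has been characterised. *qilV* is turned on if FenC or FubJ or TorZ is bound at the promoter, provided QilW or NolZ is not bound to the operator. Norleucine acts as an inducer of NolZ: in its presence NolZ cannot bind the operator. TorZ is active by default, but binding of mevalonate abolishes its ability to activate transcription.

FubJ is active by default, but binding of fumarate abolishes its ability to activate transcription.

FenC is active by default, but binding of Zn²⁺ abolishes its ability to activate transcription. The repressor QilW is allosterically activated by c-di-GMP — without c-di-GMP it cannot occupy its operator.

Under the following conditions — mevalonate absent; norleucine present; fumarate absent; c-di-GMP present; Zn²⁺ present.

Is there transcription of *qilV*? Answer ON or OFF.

c-di-GMP is present, so QilW is active.
Zn²⁺ is present, so FenC is inactive.
Fumarate is absent, so FubJ is active.
Mevalonate is absent, so TorZ is active.
Norleucine is present, so NolZ is inactive.
With repressor QilW bound, *qilV* is not transcribed.

OFF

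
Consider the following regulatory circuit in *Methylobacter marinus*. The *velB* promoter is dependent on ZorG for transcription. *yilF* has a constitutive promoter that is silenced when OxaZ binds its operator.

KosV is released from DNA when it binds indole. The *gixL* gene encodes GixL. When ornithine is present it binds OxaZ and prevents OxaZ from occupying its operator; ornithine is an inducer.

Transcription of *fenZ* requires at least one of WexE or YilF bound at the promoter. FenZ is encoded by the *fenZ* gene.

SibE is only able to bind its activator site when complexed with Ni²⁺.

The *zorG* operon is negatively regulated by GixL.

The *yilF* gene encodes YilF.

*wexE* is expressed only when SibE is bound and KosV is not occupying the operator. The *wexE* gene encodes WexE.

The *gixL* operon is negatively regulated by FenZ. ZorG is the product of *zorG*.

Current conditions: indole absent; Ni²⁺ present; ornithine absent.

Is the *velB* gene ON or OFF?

OFF

Indole is absent, so KosV is active.
Ni²⁺ is present, so SibE is active.
With repressor KosV bound, *wexE* is not transcribed.
So WexE is not produced.
Ornithine is absent, so OxaZ is active.
With repressor OxaZ bound, *yilF* is not transcribed.
So YilF is not produced.
No activator is available at the *fenZ* promoter, so *fenZ* is not transcribed.
So FenZ is not produced.
With no repressor bound, *gixL* is transcribed.
So GixL is produced and active.
With repressor GixL bound, *zorG* is not transcribed.
So ZorG is not produced.
Required activator ZorG is absent, so *velB* is not transcribed.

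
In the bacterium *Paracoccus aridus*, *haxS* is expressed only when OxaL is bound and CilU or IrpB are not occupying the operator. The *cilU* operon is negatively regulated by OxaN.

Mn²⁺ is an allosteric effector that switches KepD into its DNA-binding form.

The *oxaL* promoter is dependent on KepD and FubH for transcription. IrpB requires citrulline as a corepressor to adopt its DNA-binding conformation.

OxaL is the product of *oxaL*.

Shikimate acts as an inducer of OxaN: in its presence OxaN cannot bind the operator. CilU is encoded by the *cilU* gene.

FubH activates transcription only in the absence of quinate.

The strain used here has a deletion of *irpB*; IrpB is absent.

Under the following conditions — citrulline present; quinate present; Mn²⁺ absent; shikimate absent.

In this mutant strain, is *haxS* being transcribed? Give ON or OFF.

OFF

Shikimate is absent, so OxaN is active.
With repressor OxaN bound, *cilU* is not transcribed.
So CilU is not produced.
Mn²⁺ is absent, so KepD is inactive.
Quinate is present, so FubH is inactive.
Required activator KepD is absent, so *oxaL* is not transcribed.
So OxaL is not produced.
IrpB is non-functional in this strain, so it has no effect.
Required activator OxaL is absent, so *haxS* is not transcribed.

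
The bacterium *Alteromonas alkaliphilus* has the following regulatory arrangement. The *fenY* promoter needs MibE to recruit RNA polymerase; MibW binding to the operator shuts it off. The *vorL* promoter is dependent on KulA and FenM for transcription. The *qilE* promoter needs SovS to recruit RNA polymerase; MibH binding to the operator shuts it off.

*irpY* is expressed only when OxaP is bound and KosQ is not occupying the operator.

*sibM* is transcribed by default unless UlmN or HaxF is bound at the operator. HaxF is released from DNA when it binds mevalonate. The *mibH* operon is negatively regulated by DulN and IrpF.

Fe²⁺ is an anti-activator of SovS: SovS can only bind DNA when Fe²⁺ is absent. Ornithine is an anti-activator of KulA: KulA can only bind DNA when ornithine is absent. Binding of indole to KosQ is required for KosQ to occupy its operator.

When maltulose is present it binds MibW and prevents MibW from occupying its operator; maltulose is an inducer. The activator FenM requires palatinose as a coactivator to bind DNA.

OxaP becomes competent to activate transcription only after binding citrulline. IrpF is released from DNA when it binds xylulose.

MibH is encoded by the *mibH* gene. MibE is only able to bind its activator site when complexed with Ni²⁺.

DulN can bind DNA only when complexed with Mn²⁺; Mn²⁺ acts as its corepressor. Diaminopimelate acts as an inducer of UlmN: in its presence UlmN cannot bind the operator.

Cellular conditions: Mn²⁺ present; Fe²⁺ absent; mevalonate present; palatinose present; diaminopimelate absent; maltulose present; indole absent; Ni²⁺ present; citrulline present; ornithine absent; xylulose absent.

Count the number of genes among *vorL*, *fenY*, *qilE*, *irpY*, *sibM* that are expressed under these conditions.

4

Ornithine is absent, so KulA is active.
Palatinose is present, so FenM is active.
No repressor is bound and KulA and FenM are active, so *vorL* is transcribed.
→ *vorL* is ON.
Ni²⁺ is present, so MibE is active.
Maltulose is present, so MibW is inactive.
No repressor is bound and MibE is active, so *fenY* is transcribed.
→ *fenY* is ON.
Fe²⁺ is absent, so SovS is active.
Mn²⁺ is present, so DulN is active.
Xylulose is absent, so IrpF is active.
With repressor DulN bound, *mibH* is not transcribed.
So MibH is not produced.
No repressor is bound and SovS is active, so *qilE* is transcribed.
→ *qilE* is ON.
Citrulline is present, so OxaP is active.
Indole is absent, so KosQ is inactive.
No repressor is bound and OxaP is active, so *irpY* is transcribed.
→ *irpY* is ON.
Diaminopimelate is absent, so UlmN is active.
Mevalonate is present, so HaxF is inactive.
With repressor UlmN bound, *sibM* is not transcribed.
→ *sibM* is OFF.
4 of the 5 genes are transcribed.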